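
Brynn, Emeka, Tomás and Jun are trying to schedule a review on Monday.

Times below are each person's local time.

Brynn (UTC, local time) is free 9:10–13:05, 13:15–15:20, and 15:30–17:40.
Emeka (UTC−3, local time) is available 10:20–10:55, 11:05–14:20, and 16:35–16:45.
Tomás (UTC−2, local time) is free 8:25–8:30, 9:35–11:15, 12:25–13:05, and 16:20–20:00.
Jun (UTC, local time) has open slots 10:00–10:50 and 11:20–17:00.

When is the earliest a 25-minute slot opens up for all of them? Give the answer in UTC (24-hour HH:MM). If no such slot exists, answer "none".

14:25

Brynn → UTC: 09:10–13:05, 13:15–15:20, 15:30–17:40.
Emeka → UTC: 13:20–13:55, 14:05–17:20, 19:35–19:45.
Tomás → UTC: 10:25–10:30, 11:35–13:15, 14:25–15:05, 18:20–22:00.
Jun → UTC: 10:00–10:50, 11:20–17:00.
Brynn ∩ Emeka: 13:20–13:55, 14:05–15:20, 15:30–17:20.
Brynn ∩ Emeka ∩ Tomás: 14:25–15:05.
Brynn ∩ Emeka ∩ Tomás ∩ Jun: 14:25–15:05.
Windows ≥ 25 min: 14:25–15:05.
Earliest such window starts at 14:25.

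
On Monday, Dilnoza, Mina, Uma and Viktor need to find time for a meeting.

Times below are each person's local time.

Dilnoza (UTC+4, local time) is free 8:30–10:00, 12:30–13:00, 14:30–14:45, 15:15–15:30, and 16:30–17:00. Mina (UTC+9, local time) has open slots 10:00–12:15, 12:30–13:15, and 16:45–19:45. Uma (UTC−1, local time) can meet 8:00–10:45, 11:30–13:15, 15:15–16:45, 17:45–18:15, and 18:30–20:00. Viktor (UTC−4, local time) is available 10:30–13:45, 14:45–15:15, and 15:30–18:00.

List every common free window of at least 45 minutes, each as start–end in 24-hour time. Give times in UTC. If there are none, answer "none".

none

Dilnoza → UTC: 04:30–06:00, 08:30–09:00, 10:30–10:45, 11:15–11:30, 12:30–13:00.
Mina → UTC: 01:00–03:15, 03:30–04:15, 07:45–10:45.
Uma → UTC: 09:00–11:45, 12:30–14:15, 16:15–17:45, 18:45–19:15, 19:30–21:00.
Viktor → UTC: 14:30–17:45, 18:45–19:15, 19:30–22:00.
Dilnoza ∩ Mina: 08:30–09:00, 10:30–10:45.
Dilnoza ∩ Mina ∩ Uma: 10:30–10:45.
Dilnoza ∩ Mina ∩ Uma ∩ Viktor: (none).
Windows ≥ 45 min: (none).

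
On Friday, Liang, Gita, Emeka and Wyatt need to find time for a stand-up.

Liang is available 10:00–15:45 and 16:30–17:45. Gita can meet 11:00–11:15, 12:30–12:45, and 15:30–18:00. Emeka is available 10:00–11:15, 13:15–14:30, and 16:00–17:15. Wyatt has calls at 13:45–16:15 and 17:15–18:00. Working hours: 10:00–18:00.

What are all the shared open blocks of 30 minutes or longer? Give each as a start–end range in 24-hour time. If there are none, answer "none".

Wyatt free within 10:00–18:00: 10:00–13:45, 16:15–17:15.
Liang ∩ Gita: 11:00–11:15, 12:30–12:45, 15:30–15:45, 16:30–17:45.
Liang ∩ Gita ∩ Emeka: 11:00–11:15, 16:30–17:15.
Liang ∩ Gita ∩ Emeka ∩ Wyatt: 11:00–11:15, 16:30–17:15.
Windows ≥ 30 min: 16:30–17:15.

16:30–17:15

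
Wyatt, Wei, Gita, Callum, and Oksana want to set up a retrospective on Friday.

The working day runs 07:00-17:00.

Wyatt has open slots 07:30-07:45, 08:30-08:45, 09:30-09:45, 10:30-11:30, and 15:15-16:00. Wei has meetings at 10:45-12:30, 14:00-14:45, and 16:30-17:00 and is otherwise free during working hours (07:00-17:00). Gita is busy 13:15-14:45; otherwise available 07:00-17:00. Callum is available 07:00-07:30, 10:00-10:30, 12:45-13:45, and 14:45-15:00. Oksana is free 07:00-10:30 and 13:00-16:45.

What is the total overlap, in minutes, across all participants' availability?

0 minutes

Wei free within 07:00–17:00: 07:00–10:45, 12:30–14:00, 14:45–16:30.
Gita free within 07:00–17:00: 07:00–13:15, 14:45–17:00.
Wyatt ∩ Wei: 07:30–07:45, 08:30–08:45, 09:30–09:45, 10:30–10:45, 15:15–16:00.
Wyatt ∩ Wei ∩ Gita: 07:30–07:45, 08:30–08:45, 09:30–09:45, 10:30–10:45, 15:15–16:00.
Wyatt ∩ Wei ∩ Gita ∩ Callum: (none).
Wyatt ∩ Wei ∩ Gita ∩ Callum ∩ Oksana: (none).
Total common minutes: 0.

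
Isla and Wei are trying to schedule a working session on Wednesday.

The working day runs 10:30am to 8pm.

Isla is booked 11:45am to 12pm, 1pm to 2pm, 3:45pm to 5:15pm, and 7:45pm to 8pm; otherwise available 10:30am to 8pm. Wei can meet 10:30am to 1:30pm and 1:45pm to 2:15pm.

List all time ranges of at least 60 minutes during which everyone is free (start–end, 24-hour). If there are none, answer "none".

10:30–11:45, 12:00–13:00

Isla free within 10:30–20:00: 10:30–11:45, 12:00–13:00, 14:00–15:45, 17:15–19:45.
Isla ∩ Wei: 10:30–11:45, 12:00–13:00, 14:00–14:15.
Windows ≥ 60 min: 10:30–11:45, 12:00–13:00.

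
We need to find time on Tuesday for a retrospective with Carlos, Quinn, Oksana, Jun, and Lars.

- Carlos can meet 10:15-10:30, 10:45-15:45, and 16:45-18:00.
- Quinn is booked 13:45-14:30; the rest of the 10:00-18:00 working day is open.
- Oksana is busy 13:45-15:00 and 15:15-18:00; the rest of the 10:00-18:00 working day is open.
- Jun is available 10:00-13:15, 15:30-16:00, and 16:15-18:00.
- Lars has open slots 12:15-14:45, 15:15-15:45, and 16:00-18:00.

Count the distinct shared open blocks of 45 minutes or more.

1

Quinn free within 10:00–18:00: 10:00–13:45, 14:30–18:00.
Oksana free within 10:00–18:00: 10:00–13:45, 15:00–15:15.
Carlos ∩ Quinn: 10:15–10:30, 10:45–13:45, 14:30–15:45, 16:45–18:00.
Carlos ∩ Quinn ∩ Oksana: 10:15–10:30, 10:45–13:45, 15:00–15:15.
Carlos ∩ Quinn ∩ Oksana ∩ Jun: 10:15–10:30, 10:45–13:15.
Carlos ∩ Quinn ∩ Oksana ∩ Jun ∩ Lars: 12:15–13:15.
Windows ≥ 45 min: 12:15–13:15.
That's 1 window.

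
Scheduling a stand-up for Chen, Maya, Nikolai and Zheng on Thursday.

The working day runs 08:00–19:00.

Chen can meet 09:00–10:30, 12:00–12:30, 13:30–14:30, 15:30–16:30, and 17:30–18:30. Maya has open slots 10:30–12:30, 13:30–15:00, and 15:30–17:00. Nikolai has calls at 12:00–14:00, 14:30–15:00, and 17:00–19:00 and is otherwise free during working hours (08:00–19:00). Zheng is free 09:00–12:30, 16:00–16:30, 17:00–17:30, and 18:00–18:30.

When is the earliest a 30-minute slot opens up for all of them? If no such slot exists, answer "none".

16:00

Nikolai free within 08:00–19:00: 08:00–12:00, 14:00–14:30, 15:00–17:00.
Chen ∩ Maya: 12:00–12:30, 13:30–14:30, 15:30–16:30.
Chen ∩ Maya ∩ Nikolai: 14:00–14:30, 15:30–16:30.
Chen ∩ Maya ∩ Nikolai ∩ Zheng: 16:00–16:30.
Windows ≥ 30 min: 16:00–16:30.
Earliest such window starts at 16:00.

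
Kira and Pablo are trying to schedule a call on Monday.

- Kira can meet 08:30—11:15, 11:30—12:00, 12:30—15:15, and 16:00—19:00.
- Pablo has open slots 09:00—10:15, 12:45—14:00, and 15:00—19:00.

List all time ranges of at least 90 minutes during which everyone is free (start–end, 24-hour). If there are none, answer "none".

16:00–19:00

Kira ∩ Pablo: 09:00–10:15, 12:45–14:00, 15:00–15:15, 16:00–19:00.
Windows ≥ 90 min: 16:00–19:00.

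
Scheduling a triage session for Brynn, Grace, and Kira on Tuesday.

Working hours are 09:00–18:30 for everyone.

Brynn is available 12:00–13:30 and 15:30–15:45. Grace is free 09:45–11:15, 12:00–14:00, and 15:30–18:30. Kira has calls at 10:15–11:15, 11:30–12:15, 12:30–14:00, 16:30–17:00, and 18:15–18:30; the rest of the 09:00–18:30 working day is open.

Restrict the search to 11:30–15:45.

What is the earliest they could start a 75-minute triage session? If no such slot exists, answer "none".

Kira free within 09:00–18:30: 09:00–10:15, 11:15–11:30, 12:15–12:30, 14:00–16:30, 17:00–18:15.
Brynn ∩ Grace: 12:00–13:30, 15:30–15:45.
Brynn ∩ Grace ∩ Kira: 12:15–12:30, 15:30–15:45.
Restricted to 11:30–15:45: 12:15–12:30, 15:30–15:45.
Windows ≥ 75 min: (none).

none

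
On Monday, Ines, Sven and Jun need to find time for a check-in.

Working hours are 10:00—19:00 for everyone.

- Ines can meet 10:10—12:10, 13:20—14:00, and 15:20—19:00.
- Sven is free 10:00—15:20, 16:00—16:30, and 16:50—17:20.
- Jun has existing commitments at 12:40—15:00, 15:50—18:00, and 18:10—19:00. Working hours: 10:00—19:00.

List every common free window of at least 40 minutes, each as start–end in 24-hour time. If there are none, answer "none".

10:10–12:10

Jun free within 10:00–19:00: 10:00–12:40, 15:00–15:50, 18:00–18:10.
Ines ∩ Sven: 10:10–12:10, 13:20–14:00, 16:00–16:30, 16:50–17:20.
Ines ∩ Sven ∩ Jun: 10:10–12:10.
Windows ≥ 40 min: 10:10–12:10.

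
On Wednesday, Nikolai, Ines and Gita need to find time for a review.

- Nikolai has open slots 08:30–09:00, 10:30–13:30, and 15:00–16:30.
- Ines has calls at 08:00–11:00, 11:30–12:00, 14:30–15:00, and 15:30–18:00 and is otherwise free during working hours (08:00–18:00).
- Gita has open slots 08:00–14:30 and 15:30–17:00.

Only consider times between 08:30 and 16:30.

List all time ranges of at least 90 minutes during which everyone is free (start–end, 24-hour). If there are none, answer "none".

Ines free within 08:00–18:00: 11:00–11:30, 12:00–14:30, 15:00–15:30.
Nikolai ∩ Ines: 11:00–11:30, 12:00–13:30, 15:00–15:30.
Nikolai ∩ Ines ∩ Gita: 11:00–11:30, 12:00–13:30.
Restricted to 08:30–16:30: 11:00–11:30, 12:00–13:30.
Windows ≥ 90 min: 12:00–13:30.

12:00–13:30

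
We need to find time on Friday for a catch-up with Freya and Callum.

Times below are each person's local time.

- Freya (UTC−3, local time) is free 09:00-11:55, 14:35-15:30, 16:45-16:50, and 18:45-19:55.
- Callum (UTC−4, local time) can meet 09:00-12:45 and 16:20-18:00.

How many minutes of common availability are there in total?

130 minutes

Freya → UTC: 12:00–14:55, 17:35–18:30, 19:45–19:50, 21:45–22:55.
Callum → UTC: 13:00–16:45, 20:20–22:00.
Freya ∩ Callum: 13:00–14:55, 21:45–22:00.
Total common minutes: 115 + 15 = 130.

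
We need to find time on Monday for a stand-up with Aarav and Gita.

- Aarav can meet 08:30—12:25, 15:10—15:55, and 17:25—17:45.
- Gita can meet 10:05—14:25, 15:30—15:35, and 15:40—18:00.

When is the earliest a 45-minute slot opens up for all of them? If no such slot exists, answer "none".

Aarav ∩ Gita: 10:05–12:25, 15:30–15:35, 15:40–15:55, 17:25–17:45.
Windows ≥ 45 min: 10:05–12:25.
Earliest such window starts at 10:05.

10:05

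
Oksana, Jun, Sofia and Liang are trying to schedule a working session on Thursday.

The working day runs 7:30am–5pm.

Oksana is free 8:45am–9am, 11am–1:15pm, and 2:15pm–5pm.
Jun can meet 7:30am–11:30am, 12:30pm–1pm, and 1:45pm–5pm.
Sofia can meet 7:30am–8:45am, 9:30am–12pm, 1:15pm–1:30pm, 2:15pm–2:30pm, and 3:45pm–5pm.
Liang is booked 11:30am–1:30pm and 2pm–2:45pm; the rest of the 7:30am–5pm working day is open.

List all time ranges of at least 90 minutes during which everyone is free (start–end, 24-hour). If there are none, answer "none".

Liang free within 07:30–17:00: 07:30–11:30, 13:30–14:00, 14:45–17:00.
Oksana ∩ Jun: 08:45–09:00, 11:00–11:30, 12:30–13:00, 14:15–17:00.
Oksana ∩ Jun ∩ Sofia: 11:00–11:30, 14:15–14:30, 15:45–17:00.
Oksana ∩ Jun ∩ Sofia ∩ Liang: 11:00–11:30, 15:45–17:00.
Windows ≥ 90 min: (none).

none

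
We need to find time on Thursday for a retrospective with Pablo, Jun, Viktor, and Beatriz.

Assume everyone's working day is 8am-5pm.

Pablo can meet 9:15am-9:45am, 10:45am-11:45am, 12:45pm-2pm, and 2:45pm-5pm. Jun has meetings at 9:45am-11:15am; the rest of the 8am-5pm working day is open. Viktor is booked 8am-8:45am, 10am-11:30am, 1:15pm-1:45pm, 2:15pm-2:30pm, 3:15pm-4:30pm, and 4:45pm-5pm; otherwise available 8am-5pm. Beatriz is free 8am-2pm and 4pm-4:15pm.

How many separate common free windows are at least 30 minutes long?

2

Jun free within 08:00–17:00: 08:00–09:45, 11:15–17:00.
Viktor free within 08:00–17:00: 08:45–10:00, 11:30–13:15, 13:45–14:15, 14:30–15:15, 16:30–16:45.
Pablo ∩ Jun: 09:15–09:45, 11:15–11:45, 12:45–14:00, 14:45–17:00.
Pablo ∩ Jun ∩ Viktor: 09:15–09:45, 11:30–11:45, 12:45–13:15, 13:45–14:00, 14:45–15:15, 16:30–16:45.
Pablo ∩ Jun ∩ Viktor ∩ Beatriz: 09:15–09:45, 11:30–11:45, 12:45–13:15, 13:45–14:00.
Windows ≥ 30 min: 09:15–09:45, 12:45–13:15.
That's 2 windows.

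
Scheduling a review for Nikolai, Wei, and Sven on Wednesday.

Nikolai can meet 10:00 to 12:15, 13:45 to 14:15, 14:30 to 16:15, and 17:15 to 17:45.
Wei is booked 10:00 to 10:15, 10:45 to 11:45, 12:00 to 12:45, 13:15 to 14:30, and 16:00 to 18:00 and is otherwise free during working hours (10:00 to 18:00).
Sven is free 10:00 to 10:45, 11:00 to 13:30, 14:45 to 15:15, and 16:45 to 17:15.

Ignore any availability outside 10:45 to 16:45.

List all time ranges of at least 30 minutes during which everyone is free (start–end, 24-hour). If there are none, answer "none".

Wei free within 10:00–18:00: 10:15–10:45, 11:45–12:00, 12:45–13:15, 14:30–16:00.
Nikolai ∩ Wei: 10:15–10:45, 11:45–12:00, 14:30–16:00.
Nikolai ∩ Wei ∩ Sven: 10:15–10:45, 11:45–12:00, 14:45–15:15.
Restricted to 10:45–16:45: 11:45–12:00, 14:45–15:15.
Windows ≥ 30 min: 14:45–15:15.

14:45–15:15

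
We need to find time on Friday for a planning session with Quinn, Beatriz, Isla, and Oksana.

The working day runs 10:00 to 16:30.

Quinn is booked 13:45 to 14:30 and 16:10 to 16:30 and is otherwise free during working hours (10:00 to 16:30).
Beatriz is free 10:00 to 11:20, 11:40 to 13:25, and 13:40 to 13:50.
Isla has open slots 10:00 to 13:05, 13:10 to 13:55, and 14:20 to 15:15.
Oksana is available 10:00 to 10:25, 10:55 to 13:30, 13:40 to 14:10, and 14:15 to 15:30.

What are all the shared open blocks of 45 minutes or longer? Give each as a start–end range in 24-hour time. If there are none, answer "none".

11:40–13:05

Quinn free within 10:00–16:30: 10:00–13:45, 14:30–16:10.
Quinn ∩ Beatriz: 10:00–11:20, 11:40–13:25, 13:40–13:45.
Quinn ∩ Beatriz ∩ Isla: 10:00–11:20, 11:40–13:05, 13:10–13:25, 13:40–13:45.
Quinn ∩ Beatriz ∩ Isla ∩ Oksana: 10:00–10:25, 10:55–11:20, 11:40–13:05, 13:10–13:25, 13:40–13:45.
Windows ≥ 45 min: 11:40–13:05.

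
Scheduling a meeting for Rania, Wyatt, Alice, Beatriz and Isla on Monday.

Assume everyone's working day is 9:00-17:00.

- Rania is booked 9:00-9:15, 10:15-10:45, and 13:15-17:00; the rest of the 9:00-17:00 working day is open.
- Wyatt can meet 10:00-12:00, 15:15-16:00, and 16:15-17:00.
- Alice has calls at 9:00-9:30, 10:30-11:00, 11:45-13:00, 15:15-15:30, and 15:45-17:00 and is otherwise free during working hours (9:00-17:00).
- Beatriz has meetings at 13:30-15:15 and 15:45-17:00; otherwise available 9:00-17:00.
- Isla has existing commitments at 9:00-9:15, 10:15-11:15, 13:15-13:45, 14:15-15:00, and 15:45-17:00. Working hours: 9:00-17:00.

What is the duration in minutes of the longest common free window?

Rania free within 09:00–17:00: 09:15–10:15, 10:45–13:15.
Alice free within 09:00–17:00: 09:30–10:30, 11:00–11:45, 13:00–15:15, 15:30–15:45.
Beatriz free within 09:00–17:00: 09:00–13:30, 15:15–15:45.
Isla free within 09:00–17:00: 09:15–10:15, 11:15–13:15, 13:45–14:15, 15:00–15:45.
Rania ∩ Wyatt: 10:00–10:15, 10:45–12:00.
Rania ∩ Wyatt ∩ Alice: 10:00–10:15, 11:00–11:45.
Rania ∩ Wyatt ∩ Alice ∩ Beatriz: 10:00–10:15, 11:00–11:45.
Rania ∩ Wyatt ∩ Alice ∩ Beatriz ∩ Isla: 10:00–10:15, 11:15–11:45.
Common window lengths: 15, 30 min; longest is 30.

30 minutes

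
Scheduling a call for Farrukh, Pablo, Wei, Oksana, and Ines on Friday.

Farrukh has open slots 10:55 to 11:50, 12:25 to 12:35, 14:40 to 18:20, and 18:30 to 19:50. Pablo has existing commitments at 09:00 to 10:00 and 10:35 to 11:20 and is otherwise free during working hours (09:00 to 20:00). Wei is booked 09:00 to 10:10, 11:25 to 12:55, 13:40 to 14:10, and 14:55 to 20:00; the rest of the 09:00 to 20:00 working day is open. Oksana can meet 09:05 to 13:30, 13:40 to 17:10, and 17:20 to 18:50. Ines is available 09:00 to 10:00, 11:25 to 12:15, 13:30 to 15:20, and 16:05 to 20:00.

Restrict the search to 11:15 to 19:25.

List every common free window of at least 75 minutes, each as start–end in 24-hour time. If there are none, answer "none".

none

Pablo free within 09:00–20:00: 10:00–10:35, 11:20–20:00.
Wei free within 09:00–20:00: 10:10–11:25, 12:55–13:40, 14:10–14:55.
Farrukh ∩ Pablo: 11:20–11:50, 12:25–12:35, 14:40–18:20, 18:30–19:50.
Farrukh ∩ Pablo ∩ Wei: 11:20–11:25, 14:40–14:55.
Farrukh ∩ Pablo ∩ Wei ∩ Oksana: 11:20–11:25, 14:40–14:55.
Farrukh ∩ Pablo ∩ Wei ∩ Oksana ∩ Ines: 14:40–14:55.
Restricted to 11:15–19:25: 14:40–14:55.
Windows ≥ 75 min: (none).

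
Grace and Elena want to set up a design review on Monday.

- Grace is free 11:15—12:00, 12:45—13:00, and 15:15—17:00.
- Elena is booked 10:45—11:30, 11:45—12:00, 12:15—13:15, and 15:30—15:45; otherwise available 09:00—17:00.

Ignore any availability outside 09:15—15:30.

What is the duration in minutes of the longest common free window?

Elena free within 09:00–17:00: 09:00–10:45, 11:30–11:45, 12:00–12:15, 13:15–15:30, 15:45–17:00.
Grace ∩ Elena: 11:30–11:45, 15:15–15:30, 15:45–17:00.
Restricted to 09:15–15:30: 11:30–11:45, 15:15–15:30.
Common window lengths: 15, 15 min; longest is 15.

15 minutes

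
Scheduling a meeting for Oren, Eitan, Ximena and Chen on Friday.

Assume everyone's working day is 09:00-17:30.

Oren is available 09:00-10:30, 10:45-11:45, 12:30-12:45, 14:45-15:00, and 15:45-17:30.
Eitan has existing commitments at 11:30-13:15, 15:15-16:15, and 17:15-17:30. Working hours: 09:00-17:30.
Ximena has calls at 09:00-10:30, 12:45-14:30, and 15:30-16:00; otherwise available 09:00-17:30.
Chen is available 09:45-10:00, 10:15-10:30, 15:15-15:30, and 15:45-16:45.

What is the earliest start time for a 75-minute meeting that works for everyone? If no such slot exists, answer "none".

none

Eitan free within 09:00–17:30: 09:00–11:30, 13:15–15:15, 16:15–17:15.
Ximena free within 09:00–17:30: 10:30–12:45, 14:30–15:30, 16:00–17:30.
Oren ∩ Eitan: 09:00–10:30, 10:45–11:30, 14:45–15:00, 16:15–17:15.
Oren ∩ Eitan ∩ Ximena: 10:45–11:30, 14:45–15:00, 16:15–17:15.
Oren ∩ Eitan ∩ Ximena ∩ Chen: 16:15–16:45.
Windows ≥ 75 min: (none).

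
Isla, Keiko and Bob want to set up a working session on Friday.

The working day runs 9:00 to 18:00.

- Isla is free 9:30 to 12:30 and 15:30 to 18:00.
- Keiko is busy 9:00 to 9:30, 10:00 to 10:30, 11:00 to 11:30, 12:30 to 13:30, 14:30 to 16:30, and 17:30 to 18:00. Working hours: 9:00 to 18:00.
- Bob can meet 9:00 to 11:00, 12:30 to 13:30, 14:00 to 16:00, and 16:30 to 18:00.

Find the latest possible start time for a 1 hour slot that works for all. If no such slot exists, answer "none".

Keiko free within 09:00–18:00: 09:30–10:00, 10:30–11:00, 11:30–12:30, 13:30–14:30, 16:30–17:30.
Isla ∩ Keiko: 09:30–10:00, 10:30–11:00, 11:30–12:30, 16:30–17:30.
Isla ∩ Keiko ∩ Bob: 09:30–10:00, 10:30–11:00, 16:30–17:30.
Windows ≥ 60 min: 16:30–17:30.
Latest start in the last window 16:30–17:30 is 17:30 − 60 min = 16:30.

16:30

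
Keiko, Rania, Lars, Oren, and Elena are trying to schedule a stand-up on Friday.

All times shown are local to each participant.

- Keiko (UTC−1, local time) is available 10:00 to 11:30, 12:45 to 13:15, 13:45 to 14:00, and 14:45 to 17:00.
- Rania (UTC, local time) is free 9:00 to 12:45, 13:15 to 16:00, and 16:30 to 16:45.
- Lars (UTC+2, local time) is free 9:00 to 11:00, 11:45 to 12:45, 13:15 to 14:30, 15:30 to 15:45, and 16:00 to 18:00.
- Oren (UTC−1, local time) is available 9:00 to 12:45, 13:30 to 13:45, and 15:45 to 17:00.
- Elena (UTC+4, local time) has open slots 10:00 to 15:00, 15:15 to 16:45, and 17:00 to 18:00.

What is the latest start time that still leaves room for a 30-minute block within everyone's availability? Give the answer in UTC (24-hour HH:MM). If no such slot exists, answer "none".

Keiko → UTC: 11:00–12:30, 13:45–14:15, 14:45–15:00, 15:45–18:00.
Rania → UTC: 09:00–12:45, 13:15–16:00, 16:30–16:45.
Lars → UTC: 07:00–09:00, 09:45–10:45, 11:15–12:30, 13:30–13:45, 14:00–16:00.
Oren → UTC: 10:00–13:45, 14:30–14:45, 16:45–18:00.
Elena → UTC: 06:00–11:00, 11:15–12:45, 13:00–14:00.
Keiko ∩ Rania: 11:00–12:30, 13:45–14:15, 14:45–15:00, 15:45–16:00, 16:30–16:45.
Keiko ∩ Rania ∩ Lars: 11:15–12:30, 14:00–14:15, 14:45–15:00, 15:45–16:00.
Keiko ∩ Rania ∩ Lars ∩ Oren: 11:15–12:30.
Keiko ∩ Rania ∩ Lars ∩ Oren ∩ Elena: 11:15–12:30.
Windows ≥ 30 min: 11:15–12:30.
Latest start in the last window 11:15–12:30 is 12:30 − 30 min = 12:00.

12:00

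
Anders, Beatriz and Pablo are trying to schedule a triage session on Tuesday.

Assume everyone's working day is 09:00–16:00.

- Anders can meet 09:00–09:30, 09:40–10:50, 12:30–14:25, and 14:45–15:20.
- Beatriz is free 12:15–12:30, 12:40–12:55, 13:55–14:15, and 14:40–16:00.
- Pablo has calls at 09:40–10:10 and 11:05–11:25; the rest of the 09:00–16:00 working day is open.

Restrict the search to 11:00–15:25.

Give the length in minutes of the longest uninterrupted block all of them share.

Pablo free within 09:00–16:00: 09:00–09:40, 10:10–11:05, 11:25–16:00.
Anders ∩ Beatriz: 12:40–12:55, 13:55–14:15, 14:45–15:20.
Anders ∩ Beatriz ∩ Pablo: 12:40–12:55, 13:55–14:15, 14:45–15:20.
Restricted to 11:00–15:25: 12:40–12:55, 13:55–14:15, 14:45–15:20.
Common window lengths: 15, 20, 35 min; longest is 35.

35 minutes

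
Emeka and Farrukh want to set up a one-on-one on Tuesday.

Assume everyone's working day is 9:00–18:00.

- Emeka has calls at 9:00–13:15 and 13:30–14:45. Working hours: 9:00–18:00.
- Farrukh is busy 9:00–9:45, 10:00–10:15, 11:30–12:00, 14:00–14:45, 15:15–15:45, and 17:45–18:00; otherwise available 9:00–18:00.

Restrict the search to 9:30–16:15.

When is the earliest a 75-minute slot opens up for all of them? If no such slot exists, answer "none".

Emeka free within 09:00–18:00: 13:15–13:30, 14:45–18:00.
Farrukh free within 09:00–18:00: 09:45–10:00, 10:15–11:30, 12:00–14:00, 14:45–15:15, 15:45–17:45.
Emeka ∩ Farrukh: 13:15–13:30, 14:45–15:15, 15:45–17:45.
Restricted to 09:30–16:15: 13:15–13:30, 14:45–15:15, 15:45–16:15.
Windows ≥ 75 min: (none).

none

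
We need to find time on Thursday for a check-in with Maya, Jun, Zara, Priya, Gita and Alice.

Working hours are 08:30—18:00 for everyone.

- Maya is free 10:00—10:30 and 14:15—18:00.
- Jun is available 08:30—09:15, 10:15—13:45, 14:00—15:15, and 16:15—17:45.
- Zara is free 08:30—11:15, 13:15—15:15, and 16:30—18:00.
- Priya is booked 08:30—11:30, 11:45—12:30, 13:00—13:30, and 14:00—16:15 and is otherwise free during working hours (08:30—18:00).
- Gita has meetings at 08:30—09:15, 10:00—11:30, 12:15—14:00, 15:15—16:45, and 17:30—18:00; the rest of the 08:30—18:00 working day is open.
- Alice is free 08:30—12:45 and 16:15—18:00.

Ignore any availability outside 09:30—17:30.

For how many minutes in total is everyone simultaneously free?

Priya free within 08:30–18:00: 11:30–11:45, 12:30–13:00, 13:30–14:00, 16:15–18:00.
Gita free within 08:30–18:00: 09:15–10:00, 11:30–12:15, 14:00–15:15, 16:45–17:30.
Maya ∩ Jun: 10:15–10:30, 14:15–15:15, 16:15–17:45.
Maya ∩ Jun ∩ Zara: 10:15–10:30, 14:15–15:15, 16:30–17:45.
Maya ∩ Jun ∩ Zara ∩ Priya: 16:30–17:45.
Maya ∩ Jun ∩ Zara ∩ Priya ∩ Gita: 16:45–17:30.
Maya ∩ Jun ∩ Zara ∩ Priya ∩ Gita ∩ Alice: 16:45–17:30.
Restricted to 09:30–17:30: 16:45–17:30.
Total common minutes: 45.

45 minutes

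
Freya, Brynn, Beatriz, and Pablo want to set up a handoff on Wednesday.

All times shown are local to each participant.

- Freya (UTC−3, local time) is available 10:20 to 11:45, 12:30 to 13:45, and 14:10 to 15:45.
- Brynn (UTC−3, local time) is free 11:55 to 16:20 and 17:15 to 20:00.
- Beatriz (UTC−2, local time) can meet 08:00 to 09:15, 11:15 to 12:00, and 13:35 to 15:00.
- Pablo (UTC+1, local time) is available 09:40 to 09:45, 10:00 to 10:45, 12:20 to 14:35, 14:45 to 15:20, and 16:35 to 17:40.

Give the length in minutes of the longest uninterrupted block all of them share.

65 minutes

Freya → UTC: 13:20–14:45, 15:30–16:45, 17:10–18:45.
Brynn → UTC: 14:55–19:20, 20:15–23:00.
Beatriz → UTC: 10:00–11:15, 13:15–14:00, 15:35–17:00.
Pablo → UTC: 08:40–08:45, 09:00–09:45, 11:20–13:35, 13:45–14:20, 15:35–16:40.
Freya ∩ Brynn: 15:30–16:45, 17:10–18:45.
Freya ∩ Brynn ∩ Beatriz: 15:35–16:45.
Freya ∩ Brynn ∩ Beatriz ∩ Pablo: 15:35–16:40.
Single common window of 65 minutes.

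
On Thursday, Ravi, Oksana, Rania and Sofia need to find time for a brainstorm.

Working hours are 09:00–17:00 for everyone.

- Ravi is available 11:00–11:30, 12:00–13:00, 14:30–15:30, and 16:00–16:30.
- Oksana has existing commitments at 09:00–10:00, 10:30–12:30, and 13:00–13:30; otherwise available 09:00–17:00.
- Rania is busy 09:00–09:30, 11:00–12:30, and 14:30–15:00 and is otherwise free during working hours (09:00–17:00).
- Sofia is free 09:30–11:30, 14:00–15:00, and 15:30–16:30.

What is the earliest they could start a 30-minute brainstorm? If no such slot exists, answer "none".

Oksana free within 09:00–17:00: 10:00–10:30, 12:30–13:00, 13:30–17:00.
Rania free within 09:00–17:00: 09:30–11:00, 12:30–14:30, 15:00–17:00.
Ravi ∩ Oksana: 12:30–13:00, 14:30–15:30, 16:00–16:30.
Ravi ∩ Oksana ∩ Rania: 12:30–13:00, 15:00–15:30, 16:00–16:30.
Ravi ∩ Oksana ∩ Rania ∩ Sofia: 16:00–16:30.
Windows ≥ 30 min: 16:00–16:30.
Earliest such window starts at 16:00.

16:00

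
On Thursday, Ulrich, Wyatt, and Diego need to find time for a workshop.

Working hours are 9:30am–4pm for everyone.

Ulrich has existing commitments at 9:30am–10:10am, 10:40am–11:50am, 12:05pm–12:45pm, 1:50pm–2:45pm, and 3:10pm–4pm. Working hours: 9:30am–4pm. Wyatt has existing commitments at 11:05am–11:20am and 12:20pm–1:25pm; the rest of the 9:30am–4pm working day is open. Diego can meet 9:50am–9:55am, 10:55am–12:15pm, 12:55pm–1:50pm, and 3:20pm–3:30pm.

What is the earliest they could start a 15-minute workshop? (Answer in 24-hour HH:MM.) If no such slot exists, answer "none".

11:50

Ulrich free within 09:30–16:00: 10:10–10:40, 11:50–12:05, 12:45–13:50, 14:45–15:10.
Wyatt free within 09:30–16:00: 09:30–11:05, 11:20–12:20, 13:25–16:00.
Ulrich ∩ Wyatt: 10:10–10:40, 11:50–12:05, 13:25–13:50, 14:45–15:10.
Ulrich ∩ Wyatt ∩ Diego: 11:50–12:05, 13:25–13:50.
Windows ≥ 15 min: 11:50–12:05, 13:25–13:50.
Earliest such window starts at 11:50.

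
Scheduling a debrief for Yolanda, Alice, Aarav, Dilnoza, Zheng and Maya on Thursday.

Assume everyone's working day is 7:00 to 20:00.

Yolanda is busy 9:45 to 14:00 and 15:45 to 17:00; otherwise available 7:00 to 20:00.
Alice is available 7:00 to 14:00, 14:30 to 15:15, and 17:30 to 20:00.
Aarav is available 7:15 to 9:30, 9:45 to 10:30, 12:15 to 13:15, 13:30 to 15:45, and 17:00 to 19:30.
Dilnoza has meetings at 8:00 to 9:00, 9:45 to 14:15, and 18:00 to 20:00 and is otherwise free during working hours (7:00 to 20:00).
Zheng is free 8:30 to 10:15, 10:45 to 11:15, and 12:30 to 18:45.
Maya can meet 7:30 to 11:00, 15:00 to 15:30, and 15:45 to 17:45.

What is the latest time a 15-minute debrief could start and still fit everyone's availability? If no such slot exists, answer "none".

Yolanda free within 07:00–20:00: 07:00–09:45, 14:00–15:45, 17:00–20:00.
Dilnoza free within 07:00–20:00: 07:00–08:00, 09:00–09:45, 14:15–18:00.
Yolanda ∩ Alice: 07:00–09:45, 14:30–15:15, 17:30–20:00.
Yolanda ∩ Alice ∩ Aarav: 07:15–09:30, 14:30–15:15, 17:30–19:30.
Yolanda ∩ Alice ∩ Aarav ∩ Dilnoza: 07:15–08:00, 09:00–09:30, 14:30–15:15, 17:30–18:00.
Yolanda ∩ Alice ∩ Aarav ∩ Dilnoza ∩ Zheng: 09:00–09:30, 14:30–15:15, 17:30–18:00.
Yolanda ∩ Alice ∩ Aarav ∩ Dilnoza ∩ Zheng ∩ Maya: 09:00–09:30, 15:00–15:15, 17:30–17:45.
Windows ≥ 15 min: 09:00–09:30, 15:00–15:15, 17:30–17:45.
Latest start in the last window 17:30–17:45 is 17:45 − 15 min = 17:30.

17:30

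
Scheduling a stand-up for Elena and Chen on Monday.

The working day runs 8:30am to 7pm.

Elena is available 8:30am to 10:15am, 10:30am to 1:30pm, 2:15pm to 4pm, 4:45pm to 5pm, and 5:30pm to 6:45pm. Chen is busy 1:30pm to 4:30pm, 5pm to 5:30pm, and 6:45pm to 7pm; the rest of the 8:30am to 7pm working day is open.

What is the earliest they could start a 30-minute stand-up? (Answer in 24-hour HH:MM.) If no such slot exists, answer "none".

08:30

Chen free within 08:30–19:00: 08:30–13:30, 16:30–17:00, 17:30–18:45.
Elena ∩ Chen: 08:30–10:15, 10:30–13:30, 16:45–17:00, 17:30–18:45.
Windows ≥ 30 min: 08:30–10:15, 10:30–13:30, 17:30–18:45.
Earliest such window starts at 08:30.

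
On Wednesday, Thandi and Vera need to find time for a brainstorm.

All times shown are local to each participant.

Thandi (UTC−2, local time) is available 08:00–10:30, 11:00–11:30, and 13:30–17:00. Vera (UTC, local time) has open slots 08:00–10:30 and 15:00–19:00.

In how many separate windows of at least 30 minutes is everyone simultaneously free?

2

Thandi → UTC: 10:00–12:30, 13:00–13:30, 15:30–19:00.
Vera → UTC: 08:00–10:30, 15:00–19:00.
Thandi ∩ Vera: 10:00–10:30, 15:30–19:00.
Windows ≥ 30 min: 10:00–10:30, 15:30–19:00.
That's 2 windows.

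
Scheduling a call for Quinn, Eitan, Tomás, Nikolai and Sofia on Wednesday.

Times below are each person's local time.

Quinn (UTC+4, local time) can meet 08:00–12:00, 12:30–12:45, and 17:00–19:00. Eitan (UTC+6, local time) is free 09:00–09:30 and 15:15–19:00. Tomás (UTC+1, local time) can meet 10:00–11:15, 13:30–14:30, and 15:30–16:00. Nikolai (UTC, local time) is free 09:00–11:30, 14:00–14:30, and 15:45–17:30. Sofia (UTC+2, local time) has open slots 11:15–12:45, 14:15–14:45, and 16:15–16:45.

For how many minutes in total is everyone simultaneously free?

0 minutes

Quinn → UTC: 04:00–08:00, 08:30–08:45, 13:00–15:00.
Eitan → UTC: 03:00–03:30, 09:15–13:00.
Tomás → UTC: 09:00–10:15, 12:30–13:30, 14:30–15:00.
Nikolai → UTC: 09:00–11:30, 14:00–14:30, 15:45–17:30.
Sofia → UTC: 09:15–10:45, 12:15–12:45, 14:15–14:45.
Quinn ∩ Eitan: (none).
Quinn ∩ Eitan ∩ Tomás: (none).
Quinn ∩ Eitan ∩ Tomás ∩ Nikolai: (none).
Quinn ∩ Eitan ∩ Tomás ∩ Nikolai ∩ Sofia: (none).
Total common minutes: 0.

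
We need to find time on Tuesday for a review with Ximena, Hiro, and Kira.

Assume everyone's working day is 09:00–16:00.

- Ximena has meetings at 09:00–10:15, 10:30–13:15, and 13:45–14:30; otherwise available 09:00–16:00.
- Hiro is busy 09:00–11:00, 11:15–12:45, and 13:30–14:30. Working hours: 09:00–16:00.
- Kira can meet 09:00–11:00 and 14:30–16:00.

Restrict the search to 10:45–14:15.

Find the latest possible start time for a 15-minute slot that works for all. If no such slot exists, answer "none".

none

Ximena free within 09:00–16:00: 10:15–10:30, 13:15–13:45, 14:30–16:00.
Hiro free within 09:00–16:00: 11:00–11:15, 12:45–13:30, 14:30–16:00.
Ximena ∩ Hiro: 13:15–13:30, 14:30–16:00.
Ximena ∩ Hiro ∩ Kira: 14:30–16:00.
Restricted to 10:45–14:15: (none).
Windows ≥ 15 min: (none).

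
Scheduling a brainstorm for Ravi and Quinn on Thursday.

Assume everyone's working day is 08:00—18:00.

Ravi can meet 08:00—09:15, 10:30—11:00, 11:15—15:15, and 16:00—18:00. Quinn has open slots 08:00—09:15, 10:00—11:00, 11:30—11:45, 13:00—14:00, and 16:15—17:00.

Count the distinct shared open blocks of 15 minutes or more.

5

Ravi ∩ Quinn: 08:00–09:15, 10:30–11:00, 11:30–11:45, 13:00–14:00, 16:15–17:00.
Windows ≥ 15 min: 08:00–09:15, 10:30–11:00, 11:30–11:45, 13:00–14:00, 16:15–17:00.
That's 5 windows.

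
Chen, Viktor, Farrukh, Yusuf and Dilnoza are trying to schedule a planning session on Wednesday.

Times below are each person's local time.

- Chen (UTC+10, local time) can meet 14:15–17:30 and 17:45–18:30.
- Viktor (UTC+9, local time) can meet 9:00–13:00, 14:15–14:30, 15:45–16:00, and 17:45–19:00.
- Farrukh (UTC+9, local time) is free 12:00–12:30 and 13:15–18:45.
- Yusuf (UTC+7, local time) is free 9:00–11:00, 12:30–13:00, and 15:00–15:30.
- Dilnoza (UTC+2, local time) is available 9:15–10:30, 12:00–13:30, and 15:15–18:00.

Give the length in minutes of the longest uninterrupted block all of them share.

Chen → UTC: 04:15–07:30, 07:45–08:30.
Viktor → UTC: 00:00–04:00, 05:15–05:30, 06:45–07:00, 08:45–10:00.
Farrukh → UTC: 03:00–03:30, 04:15–09:45.
Yusuf → UTC: 02:00–04:00, 05:30–06:00, 08:00–08:30.
Dilnoza → UTC: 07:15–08:30, 10:00–11:30, 13:15–16:00.
Chen ∩ Viktor: 05:15–05:30, 06:45–07:00.
Chen ∩ Viktor ∩ Farrukh: 05:15–05:30, 06:45–07:00.
Chen ∩ Viktor ∩ Farrukh ∩ Yusuf: (none).
Chen ∩ Viktor ∩ Farrukh ∩ Yusuf ∩ Dilnoza: (none).
No common window.

0 minutes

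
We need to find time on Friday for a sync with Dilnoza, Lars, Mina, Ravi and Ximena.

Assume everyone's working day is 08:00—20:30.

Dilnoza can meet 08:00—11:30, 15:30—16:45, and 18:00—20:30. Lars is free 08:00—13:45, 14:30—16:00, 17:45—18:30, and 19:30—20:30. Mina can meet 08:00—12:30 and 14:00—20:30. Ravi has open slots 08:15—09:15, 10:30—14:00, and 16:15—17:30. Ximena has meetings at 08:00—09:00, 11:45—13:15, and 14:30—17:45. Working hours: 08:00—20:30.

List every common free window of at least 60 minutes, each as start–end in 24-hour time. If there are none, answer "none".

Ximena free within 08:00–20:30: 09:00–11:45, 13:15–14:30, 17:45–20:30.
Dilnoza ∩ Lars: 08:00–11:30, 15:30–16:00, 18:00–18:30, 19:30–20:30.
Dilnoza ∩ Lars ∩ Mina: 08:00–11:30, 15:30–16:00, 18:00–18:30, 19:30–20:30.
Dilnoza ∩ Lars ∩ Mina ∩ Ravi: 08:15–09:15, 10:30–11:30.
Dilnoza ∩ Lars ∩ Mina ∩ Ravi ∩ Ximena: 09:00–09:15, 10:30–11:30.
Windows ≥ 60 min: 10:30–11:30.

10:30–11:30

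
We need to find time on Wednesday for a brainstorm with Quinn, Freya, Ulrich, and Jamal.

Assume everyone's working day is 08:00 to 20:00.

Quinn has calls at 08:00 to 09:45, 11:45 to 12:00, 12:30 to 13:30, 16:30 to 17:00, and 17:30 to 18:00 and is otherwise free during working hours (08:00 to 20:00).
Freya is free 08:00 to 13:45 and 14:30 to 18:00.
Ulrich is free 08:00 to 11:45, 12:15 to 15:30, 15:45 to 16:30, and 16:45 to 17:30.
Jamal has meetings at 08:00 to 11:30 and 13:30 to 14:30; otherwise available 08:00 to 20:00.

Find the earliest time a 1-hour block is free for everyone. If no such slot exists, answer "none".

14:30

Quinn free within 08:00–20:00: 09:45–11:45, 12:00–12:30, 13:30–16:30, 17:00–17:30, 18:00–20:00.
Jamal free within 08:00–20:00: 11:30–13:30, 14:30–20:00.
Quinn ∩ Freya: 09:45–11:45, 12:00–12:30, 13:30–13:45, 14:30–16:30, 17:00–17:30.
Quinn ∩ Freya ∩ Ulrich: 09:45–11:45, 12:15–12:30, 13:30–13:45, 14:30–15:30, 15:45–16:30, 17:00–17:30.
Quinn ∩ Freya ∩ Ulrich ∩ Jamal: 11:30–11:45, 12:15–12:30, 14:30–15:30, 15:45–16:30, 17:00–17:30.
Windows ≥ 60 min: 14:30–15:30.
Earliest such window starts at 14:30.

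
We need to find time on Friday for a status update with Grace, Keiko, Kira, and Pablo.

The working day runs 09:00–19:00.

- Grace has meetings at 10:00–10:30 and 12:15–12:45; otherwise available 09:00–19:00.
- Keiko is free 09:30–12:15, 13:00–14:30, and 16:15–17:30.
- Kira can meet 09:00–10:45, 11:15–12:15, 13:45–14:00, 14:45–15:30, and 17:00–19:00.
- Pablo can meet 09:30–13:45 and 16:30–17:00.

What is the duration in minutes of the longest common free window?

Grace free within 09:00–19:00: 09:00–10:00, 10:30–12:15, 12:45–19:00.
Grace ∩ Keiko: 09:30–10:00, 10:30–12:15, 13:00–14:30, 16:15–17:30.
Grace ∩ Keiko ∩ Kira: 09:30–10:00, 10:30–10:45, 11:15–12:15, 13:45–14:00, 17:00–17:30.
Grace ∩ Keiko ∩ Kira ∩ Pablo: 09:30–10:00, 10:30–10:45, 11:15–12:15.
Common window lengths: 30, 15, 60 min; longest is 60.

60 minutes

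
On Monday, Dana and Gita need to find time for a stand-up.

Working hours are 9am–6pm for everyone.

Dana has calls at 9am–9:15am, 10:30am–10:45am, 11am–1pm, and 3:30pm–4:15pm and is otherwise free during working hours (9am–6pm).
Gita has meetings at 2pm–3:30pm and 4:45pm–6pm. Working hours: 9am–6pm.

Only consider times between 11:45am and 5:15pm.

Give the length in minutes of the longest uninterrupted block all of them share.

Dana free within 09:00–18:00: 09:15–10:30, 10:45–11:00, 13:00–15:30, 16:15–18:00.
Gita free within 09:00–18:00: 09:00–14:00, 15:30–16:45.
Dana ∩ Gita: 09:15–10:30, 10:45–11:00, 13:00–14:00, 16:15–16:45.
Restricted to 11:45–17:15: 13:00–14:00, 16:15–16:45.
Common window lengths: 60, 30 min; longest is 60.

60 minutes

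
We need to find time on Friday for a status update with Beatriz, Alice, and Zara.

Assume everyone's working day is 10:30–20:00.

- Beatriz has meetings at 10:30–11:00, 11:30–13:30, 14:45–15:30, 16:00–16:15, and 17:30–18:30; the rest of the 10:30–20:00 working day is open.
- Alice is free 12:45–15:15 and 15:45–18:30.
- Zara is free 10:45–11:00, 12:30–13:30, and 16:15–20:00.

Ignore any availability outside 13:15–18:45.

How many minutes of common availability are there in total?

75 minutes

Beatriz free within 10:30–20:00: 11:00–11:30, 13:30–14:45, 15:30–16:00, 16:15–17:30, 18:30–20:00.
Beatriz ∩ Alice: 13:30–14:45, 15:45–16:00, 16:15–17:30.
Beatriz ∩ Alice ∩ Zara: 16:15–17:30.
Restricted to 13:15–18:45: 16:15–17:30.
Total common minutes: 75.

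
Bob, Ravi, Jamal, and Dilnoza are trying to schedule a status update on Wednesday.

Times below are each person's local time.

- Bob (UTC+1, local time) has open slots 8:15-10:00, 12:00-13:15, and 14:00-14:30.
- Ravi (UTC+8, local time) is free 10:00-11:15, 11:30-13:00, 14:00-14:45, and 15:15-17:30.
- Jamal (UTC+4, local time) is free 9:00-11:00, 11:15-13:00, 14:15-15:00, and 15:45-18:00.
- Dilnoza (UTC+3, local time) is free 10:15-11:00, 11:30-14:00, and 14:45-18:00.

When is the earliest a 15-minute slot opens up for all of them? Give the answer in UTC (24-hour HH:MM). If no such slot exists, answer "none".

07:15

Bob → UTC: 07:15–09:00, 11:00–12:15, 13:00–13:30.
Ravi → UTC: 02:00–03:15, 03:30–05:00, 06:00–06:45, 07:15–09:30.
Jamal → UTC: 05:00–07:00, 07:15–09:00, 10:15–11:00, 11:45–14:00.
Dilnoza → UTC: 07:15–08:00, 08:30–11:00, 11:45–15:00.
Bob ∩ Ravi: 07:15–09:00.
Bob ∩ Ravi ∩ Jamal: 07:15–09:00.
Bob ∩ Ravi ∩ Jamal ∩ Dilnoza: 07:15–08:00, 08:30–09:00.
Windows ≥ 15 min: 07:15–08:00, 08:30–09:00.
Earliest such window starts at 07:15.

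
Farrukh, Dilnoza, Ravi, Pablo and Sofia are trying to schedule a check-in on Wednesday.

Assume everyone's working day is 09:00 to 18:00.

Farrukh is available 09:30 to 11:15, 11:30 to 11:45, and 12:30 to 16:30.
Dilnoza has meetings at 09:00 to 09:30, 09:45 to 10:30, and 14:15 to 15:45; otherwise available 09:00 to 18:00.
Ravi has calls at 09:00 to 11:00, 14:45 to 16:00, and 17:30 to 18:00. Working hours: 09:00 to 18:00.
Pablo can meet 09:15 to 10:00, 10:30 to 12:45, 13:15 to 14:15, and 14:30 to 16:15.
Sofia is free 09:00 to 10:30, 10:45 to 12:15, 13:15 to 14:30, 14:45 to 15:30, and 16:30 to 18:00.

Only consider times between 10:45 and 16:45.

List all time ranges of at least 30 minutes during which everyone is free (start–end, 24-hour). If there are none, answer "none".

13:15–14:15

Dilnoza free within 09:00–18:00: 09:30–09:45, 10:30–14:15, 15:45–18:00.
Ravi free within 09:00–18:00: 11:00–14:45, 16:00–17:30.
Farrukh ∩ Dilnoza: 09:30–09:45, 10:30–11:15, 11:30–11:45, 12:30–14:15, 15:45–16:30.
Farrukh ∩ Dilnoza ∩ Ravi: 11:00–11:15, 11:30–11:45, 12:30–14:15, 16:00–16:30.
Farrukh ∩ Dilnoza ∩ Ravi ∩ Pablo: 11:00–11:15, 11:30–11:45, 12:30–12:45, 13:15–14:15, 16:00–16:15.
Farrukh ∩ Dilnoza ∩ Ravi ∩ Pablo ∩ Sofia: 11:00–11:15, 11:30–11:45, 13:15–14:15.
Restricted to 10:45–16:45: 11:00–11:15, 11:30–11:45, 13:15–14:15.
Windows ≥ 30 min: 13:15–14:15.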